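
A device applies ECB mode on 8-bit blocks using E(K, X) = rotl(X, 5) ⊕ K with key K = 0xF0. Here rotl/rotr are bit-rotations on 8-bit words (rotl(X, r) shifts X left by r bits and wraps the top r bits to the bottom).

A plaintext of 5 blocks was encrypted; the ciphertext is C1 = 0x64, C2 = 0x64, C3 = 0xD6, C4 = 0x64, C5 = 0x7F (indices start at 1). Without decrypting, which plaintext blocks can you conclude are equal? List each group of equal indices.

ECB encrypts each block independently with the same key, so equal ciphertext blocks imply equal plaintext blocks.
C1 = C2 = C4 = 0x64, so P1 = P2 = P4.

P1 = P2 = P4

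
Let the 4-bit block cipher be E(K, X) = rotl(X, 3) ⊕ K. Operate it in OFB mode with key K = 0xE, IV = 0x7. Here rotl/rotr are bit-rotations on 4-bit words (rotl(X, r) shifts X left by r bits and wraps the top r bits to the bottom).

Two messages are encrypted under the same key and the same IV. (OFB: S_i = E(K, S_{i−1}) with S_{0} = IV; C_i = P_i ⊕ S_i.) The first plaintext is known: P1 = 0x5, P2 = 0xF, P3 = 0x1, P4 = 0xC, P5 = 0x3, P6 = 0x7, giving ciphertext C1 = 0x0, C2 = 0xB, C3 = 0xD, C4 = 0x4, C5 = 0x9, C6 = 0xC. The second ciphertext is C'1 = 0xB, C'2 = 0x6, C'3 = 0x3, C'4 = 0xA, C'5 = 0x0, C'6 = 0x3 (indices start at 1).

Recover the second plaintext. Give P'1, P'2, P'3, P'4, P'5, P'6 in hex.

In OFB with a reused IV, both messages share the same keystream S_i, so C_i ⊕ C'_i = P_i ⊕ P'_i and thus P'_i = P_i ⊕ C_i ⊕ C'_i.
P'1: 0x5 ⊕ 0x0 ⊕ 0xB = 0xE.
P'2: 0xF ⊕ 0xB ⊕ 0x6 = 0x2.
P'3: 0x1 ⊕ 0xD ⊕ 0x3 = 0xF.
P'4: 0xC ⊕ 0x4 ⊕ 0xA = 0x2.
P'5: 0x3 ⊕ 0x9 ⊕ 0x0 = 0xA.
P'6: 0x7 ⊕ 0xC ⊕ 0x3 = 0x8.

P'1 = 0xE, P'2 = 0x2, P'3 = 0xF, P'4 = 0x2, P'5 = 0xA, P'6 = 0x8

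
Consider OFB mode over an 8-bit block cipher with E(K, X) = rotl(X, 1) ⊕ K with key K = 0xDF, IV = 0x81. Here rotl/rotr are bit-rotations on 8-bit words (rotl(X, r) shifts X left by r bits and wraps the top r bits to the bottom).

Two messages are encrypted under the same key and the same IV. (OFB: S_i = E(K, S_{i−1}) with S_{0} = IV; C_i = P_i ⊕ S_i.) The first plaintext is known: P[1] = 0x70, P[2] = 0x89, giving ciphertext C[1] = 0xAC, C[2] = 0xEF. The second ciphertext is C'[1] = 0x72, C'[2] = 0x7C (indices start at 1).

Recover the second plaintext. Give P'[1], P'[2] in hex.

P'[1] = 0xAE, P'[2] = 0x1A

In OFB with a reused IV, both messages share the same keystream S_i, so C_i ⊕ C'_i = P_i ⊕ P'_i and thus P'_i = P_i ⊕ C_i ⊕ C'_i.
P'[1]: 0x70 ⊕ 0xAC ⊕ 0x72 = 0xAE.
P'[2]: 0x89 ⊕ 0xEF ⊕ 0x7C = 0x1A.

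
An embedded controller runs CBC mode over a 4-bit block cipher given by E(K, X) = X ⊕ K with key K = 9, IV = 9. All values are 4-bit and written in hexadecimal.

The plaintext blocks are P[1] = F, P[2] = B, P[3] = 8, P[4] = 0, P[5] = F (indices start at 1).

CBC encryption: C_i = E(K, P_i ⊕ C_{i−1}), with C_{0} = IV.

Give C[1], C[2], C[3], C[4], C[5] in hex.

C[1] = F, C[2] = D, C[3] = C, C[4] = 5, C[5] = 3

C[1]: P[1] ⊕ 9 = 6; E(K, 6) = F.
C[2]: P[2] ⊕ F = 4; E(K, 4) = D.
C[3]: P[3] ⊕ D = 5; E(K, 5) = C.
C[4]: P[4] ⊕ C = C; E(K, C) = 5.
C[5]: P[5] ⊕ 5 = A; E(K, A) = 3.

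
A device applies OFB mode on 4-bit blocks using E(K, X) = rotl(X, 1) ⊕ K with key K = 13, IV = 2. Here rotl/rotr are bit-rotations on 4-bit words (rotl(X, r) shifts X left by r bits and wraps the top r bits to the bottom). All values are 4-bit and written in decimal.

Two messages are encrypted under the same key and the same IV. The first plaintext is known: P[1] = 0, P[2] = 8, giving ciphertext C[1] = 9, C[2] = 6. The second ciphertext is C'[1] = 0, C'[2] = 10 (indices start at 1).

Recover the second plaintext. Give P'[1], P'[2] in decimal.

In OFB with a reused IV, both messages share the same keystream S_i, so C_i ⊕ C'_i = P_i ⊕ P'_i and thus P'_i = P_i ⊕ C_i ⊕ C'_i.
P'[1]: 0 ⊕ 9 ⊕ 0 = 9.
P'[2]: 8 ⊕ 6 ⊕ 10 = 4.

P'[1] = 9, P'[2] = 4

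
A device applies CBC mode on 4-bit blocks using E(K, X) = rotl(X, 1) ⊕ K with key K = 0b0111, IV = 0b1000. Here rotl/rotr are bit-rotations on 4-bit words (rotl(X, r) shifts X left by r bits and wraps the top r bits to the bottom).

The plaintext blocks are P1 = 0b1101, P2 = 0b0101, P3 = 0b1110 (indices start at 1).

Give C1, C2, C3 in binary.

C1 = 0b1101, C2 = 0b0110, C3 = 0b0110

CBC encryption: C_i = E(K, P_i ⊕ C_{i−1}), with C_{0} = IV.
C1: P1 ⊕ 0b1000 = 0b0101; E(K, 0b0101) = 0b1101.
C2: P2 ⊕ 0b1101 = 0b1000; E(K, 0b1000) = 0b0110.
C3: P3 ⊕ 0b0110 = 0b1000; E(K, 0b1000) = 0b0110.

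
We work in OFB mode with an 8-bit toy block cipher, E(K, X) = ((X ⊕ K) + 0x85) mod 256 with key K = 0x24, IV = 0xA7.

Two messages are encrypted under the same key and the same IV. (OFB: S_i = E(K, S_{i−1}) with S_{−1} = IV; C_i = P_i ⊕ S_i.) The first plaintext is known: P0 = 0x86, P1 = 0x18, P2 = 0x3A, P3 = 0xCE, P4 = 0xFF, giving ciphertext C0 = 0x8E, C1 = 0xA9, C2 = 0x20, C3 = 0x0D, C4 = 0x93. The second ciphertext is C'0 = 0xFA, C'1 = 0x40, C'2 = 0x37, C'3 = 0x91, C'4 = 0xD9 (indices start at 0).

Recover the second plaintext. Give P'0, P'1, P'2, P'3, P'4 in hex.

In OFB with a reused IV, both messages share the same keystream S_i, so C_i ⊕ C'_i = P_i ⊕ P'_i and thus P'_i = P_i ⊕ C_i ⊕ C'_i.
P'0: 0x86 ⊕ 0x8E ⊕ 0xFA = 0xF2.
P'1: 0x18 ⊕ 0xA9 ⊕ 0x40 = 0xF1.
P'2: 0x3A ⊕ 0x20 ⊕ 0x37 = 0x2D.
P'3: 0xCE ⊕ 0x0D ⊕ 0x91 = 0x52.
P'4: 0xFF ⊕ 0x93 ⊕ 0xD9 = 0xB5.

P'0 = 0xF2, P'1 = 0xF1, P'2 = 0x2D, P'3 = 0x52, P'4 = 0xB5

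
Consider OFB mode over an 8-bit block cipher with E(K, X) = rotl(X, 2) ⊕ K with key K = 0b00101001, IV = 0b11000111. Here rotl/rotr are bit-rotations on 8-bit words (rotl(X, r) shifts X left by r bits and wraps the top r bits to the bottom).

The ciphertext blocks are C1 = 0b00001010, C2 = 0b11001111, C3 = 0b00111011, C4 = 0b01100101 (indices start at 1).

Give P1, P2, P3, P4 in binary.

P1 = 0b00111100, P2 = 0b00111110, P3 = 0b11010101, P4 = 0b11110111

OFB decryption: S_i = E(K, S_{i−1}) with S_{0} = IV; P_i = C_i ⊕ S_i.
P1: S = E(K, 0b11000111) = 0b00110110; 0b00001010 ⊕ 0b00110110 = 0b00111100.
P2: S = E(K, 0b00110110) = 0b11110001; 0b11001111 ⊕ 0b11110001 = 0b00111110.
P3: S = E(K, 0b11110001) = 0b11101110; 0b00111011 ⊕ 0b11101110 = 0b11010101.
P4: S = E(K, 0b11101110) = 0b10010010; 0b01100101 ⊕ 0b10010010 = 0b11110111.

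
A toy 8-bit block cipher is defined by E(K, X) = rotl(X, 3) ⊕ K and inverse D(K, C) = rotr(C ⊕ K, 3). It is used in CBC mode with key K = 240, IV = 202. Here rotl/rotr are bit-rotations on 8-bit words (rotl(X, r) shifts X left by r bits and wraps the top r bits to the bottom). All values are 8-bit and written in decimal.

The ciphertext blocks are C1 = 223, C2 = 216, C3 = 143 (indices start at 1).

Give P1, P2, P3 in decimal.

P1 = 47, P2 = 218, P3 = 55

CBC decryption: P_i = D(K, C_i) ⊕ C_{i−1}, with C_{0} = IV.
P1: D(K, 223) = 229; 229 ⊕ 202 = 47.
P2: D(K, 216) = 5; 5 ⊕ 223 = 218.
P3: D(K, 143) = 239; 239 ⊕ 216 = 55.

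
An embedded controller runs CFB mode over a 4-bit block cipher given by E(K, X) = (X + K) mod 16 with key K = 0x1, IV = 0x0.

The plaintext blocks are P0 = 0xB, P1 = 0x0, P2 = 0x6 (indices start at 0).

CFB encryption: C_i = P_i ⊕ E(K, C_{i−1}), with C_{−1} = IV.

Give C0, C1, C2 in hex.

C0 = 0xA, C1 = 0xB, C2 = 0xA

C0: E(K, 0x0) = 0x1; 0xB ⊕ 0x1 = 0xA.
C1: E(K, 0xA) = 0xB; 0x0 ⊕ 0xB = 0xB.
C2: E(K, 0xB) = 0xC; 0x6 ⊕ 0xC = 0xA.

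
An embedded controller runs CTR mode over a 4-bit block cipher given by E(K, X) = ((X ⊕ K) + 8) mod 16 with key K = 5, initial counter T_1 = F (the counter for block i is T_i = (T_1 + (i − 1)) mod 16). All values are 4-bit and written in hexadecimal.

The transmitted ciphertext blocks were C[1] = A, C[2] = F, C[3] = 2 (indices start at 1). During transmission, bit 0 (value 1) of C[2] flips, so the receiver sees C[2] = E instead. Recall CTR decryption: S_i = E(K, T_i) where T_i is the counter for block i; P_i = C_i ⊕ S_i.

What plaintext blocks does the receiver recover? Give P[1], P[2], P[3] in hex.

P[1] = 8, P[2] = 3, P[3] = E

Only C[2] changed, to E. In CTR, a change in C_i flips the same bit in P_i only; the keystream is unaffected. Decrypting the received ciphertext:
P[1]: T = F, S = E(K, T) = 2; A ⊕ 2 = 8.
P[2]: T = 0, S = E(K, T) = D; E ⊕ D = 3.
P[3]: T = 1, S = E(K, T) = C; 2 ⊕ C = E.
Blocks that differ from the original plaintext: P[2].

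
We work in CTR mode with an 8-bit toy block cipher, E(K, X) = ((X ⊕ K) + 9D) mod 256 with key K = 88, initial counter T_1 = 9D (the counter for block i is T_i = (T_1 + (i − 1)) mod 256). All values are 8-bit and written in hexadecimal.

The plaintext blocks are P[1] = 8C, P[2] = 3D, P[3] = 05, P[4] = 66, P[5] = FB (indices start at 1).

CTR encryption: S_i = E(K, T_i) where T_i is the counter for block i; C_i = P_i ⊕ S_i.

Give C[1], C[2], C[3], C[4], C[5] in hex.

C[1] = 3E, C[2] = 8E, C[3] = B1, C[4] = A3, C[5] = 3D

C[1]: T = 9D, S = E(K, T) = B2; 8C ⊕ B2 = 3E.
C[2]: T = 9E, S = E(K, T) = B3; 3D ⊕ B3 = 8E.
C[3]: T = 9F, S = E(K, T) = B4; 05 ⊕ B4 = B1.
C[4]: T = A0, S = E(K, T) = C5; 66 ⊕ C5 = A3.
C[5]: T = A1, S = E(K, T) = C6; FB ⊕ C6 = 3D.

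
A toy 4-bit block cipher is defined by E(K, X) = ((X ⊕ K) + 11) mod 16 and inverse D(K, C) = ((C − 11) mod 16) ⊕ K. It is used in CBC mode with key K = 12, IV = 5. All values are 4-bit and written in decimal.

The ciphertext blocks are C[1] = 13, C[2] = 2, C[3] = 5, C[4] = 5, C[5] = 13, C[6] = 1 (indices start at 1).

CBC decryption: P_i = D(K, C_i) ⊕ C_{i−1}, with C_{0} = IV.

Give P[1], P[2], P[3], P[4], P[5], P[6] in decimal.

P[1] = 11, P[2] = 6, P[3] = 4, P[4] = 3, P[5] = 11, P[6] = 7

P[1]: D(K, 13) = 14; 14 ⊕ 5 = 11.
P[2]: D(K, 2) = 11; 11 ⊕ 13 = 6.
P[3]: D(K, 5) = 6; 6 ⊕ 2 = 4.
P[4]: D(K, 5) = 6; 6 ⊕ 5 = 3.
P[5]: D(K, 13) = 14; 14 ⊕ 5 = 11.
P[6]: D(K, 1) = 10; 10 ⊕ 13 = 7.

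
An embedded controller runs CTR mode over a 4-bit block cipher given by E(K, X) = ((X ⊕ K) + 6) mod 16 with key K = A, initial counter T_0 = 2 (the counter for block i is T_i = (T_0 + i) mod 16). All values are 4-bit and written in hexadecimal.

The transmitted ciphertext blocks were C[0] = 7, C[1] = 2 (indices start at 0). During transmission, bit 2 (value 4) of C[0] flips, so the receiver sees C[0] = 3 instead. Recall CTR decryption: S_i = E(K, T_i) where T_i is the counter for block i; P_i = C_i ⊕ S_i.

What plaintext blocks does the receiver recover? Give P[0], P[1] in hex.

Only C[0] changed, to 3. In CTR, a change in C_i flips the same bit in P_i only; the keystream is unaffected. Decrypting the received ciphertext:
P[0]: T = 2, S = E(K, T) = E; 3 ⊕ E = D.
P[1]: T = 3, S = E(K, T) = F; 2 ⊕ F = D.
Blocks that differ from the original plaintext: P[0].

P[0] = D, P[1] = D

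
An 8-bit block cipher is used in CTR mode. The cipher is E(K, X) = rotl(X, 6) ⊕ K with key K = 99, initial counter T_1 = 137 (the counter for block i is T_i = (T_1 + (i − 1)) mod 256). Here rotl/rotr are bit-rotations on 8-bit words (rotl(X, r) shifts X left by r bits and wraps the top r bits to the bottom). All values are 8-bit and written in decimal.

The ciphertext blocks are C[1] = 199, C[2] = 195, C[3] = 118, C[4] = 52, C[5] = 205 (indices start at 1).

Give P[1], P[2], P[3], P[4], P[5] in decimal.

P[1] = 198, P[2] = 2, P[3] = 247, P[4] = 116, P[5] = 205

CTR decryption: S_i = E(K, T_i) where T_i is the counter for block i; P_i = C_i ⊕ S_i.
P[1]: T = 137, S = E(K, T) = 1; 199 ⊕ 1 = 198.
P[2]: T = 138, S = E(K, T) = 193; 195 ⊕ 193 = 2.
P[3]: T = 139, S = E(K, T) = 129; 118 ⊕ 129 = 247.
P[4]: T = 140, S = E(K, T) = 64; 52 ⊕ 64 = 116.
P[5]: T = 141, S = E(K, T) = 0; 205 ⊕ 0 = 205.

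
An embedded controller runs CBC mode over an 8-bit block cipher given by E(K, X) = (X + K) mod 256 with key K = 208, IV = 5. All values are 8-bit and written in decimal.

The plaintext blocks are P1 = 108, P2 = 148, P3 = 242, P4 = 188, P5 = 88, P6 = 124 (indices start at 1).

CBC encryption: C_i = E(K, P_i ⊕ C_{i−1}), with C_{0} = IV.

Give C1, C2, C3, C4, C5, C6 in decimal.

C1: P1 ⊕ 5 = 105; E(K, 105) = 57.
C2: P2 ⊕ 57 = 173; E(K, 173) = 125.
C3: P3 ⊕ 125 = 143; E(K, 143) = 95.
C4: P4 ⊕ 95 = 227; E(K, 227) = 179.
C5: P5 ⊕ 179 = 235; E(K, 235) = 187.
C6: P6 ⊕ 187 = 199; E(K, 199) = 151.

C1 = 57, C2 = 125, C3 = 95, C4 = 179, C5 = 187, C6 = 151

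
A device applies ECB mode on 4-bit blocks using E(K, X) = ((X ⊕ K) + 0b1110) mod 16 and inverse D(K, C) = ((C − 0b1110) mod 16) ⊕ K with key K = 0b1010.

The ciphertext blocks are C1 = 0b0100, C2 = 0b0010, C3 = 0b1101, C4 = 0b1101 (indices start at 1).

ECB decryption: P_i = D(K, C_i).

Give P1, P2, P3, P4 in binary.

P1 = 0b1100, P2 = 0b1110, P3 = 0b0101, P4 = 0b0101

P1: D(K, 0b0100) = 0b1100.
P2: D(K, 0b0010) = 0b1110.
P3: D(K, 0b1101) = 0b0101.
P4: D(K, 0b1101) = 0b0101.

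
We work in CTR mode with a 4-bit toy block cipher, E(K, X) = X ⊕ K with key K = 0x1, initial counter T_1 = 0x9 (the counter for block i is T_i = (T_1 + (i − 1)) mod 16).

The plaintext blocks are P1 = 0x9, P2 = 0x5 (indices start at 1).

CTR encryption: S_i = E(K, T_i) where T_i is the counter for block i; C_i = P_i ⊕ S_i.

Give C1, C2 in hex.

C1 = 0x1, C2 = 0xE

C1: T = 0x9, S = E(K, T) = 0x8; 0x9 ⊕ 0x8 = 0x1.
C2: T = 0xA, S = E(K, T) = 0xB; 0x5 ⊕ 0xB = 0xE.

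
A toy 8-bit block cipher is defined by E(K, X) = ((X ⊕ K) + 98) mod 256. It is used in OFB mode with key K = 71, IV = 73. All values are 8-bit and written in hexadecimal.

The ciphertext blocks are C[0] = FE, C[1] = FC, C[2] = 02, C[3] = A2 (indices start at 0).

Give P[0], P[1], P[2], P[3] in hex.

P[0] = 64, P[1] = 7F, P[2] = 88, P[3] = 31

OFB decryption: S_i = E(K, S_{i−1}) with S_{−1} = IV; P_i = C_i ⊕ S_i.
P[0]: S = E(K, 73) = 9A; FE ⊕ 9A = 64.
P[1]: S = E(K, 9A) = 83; FC ⊕ 83 = 7F.
P[2]: S = E(K, 83) = 8A; 02 ⊕ 8A = 88.
P[3]: S = E(K, 8A) = 93; A2 ⊕ 93 = 31.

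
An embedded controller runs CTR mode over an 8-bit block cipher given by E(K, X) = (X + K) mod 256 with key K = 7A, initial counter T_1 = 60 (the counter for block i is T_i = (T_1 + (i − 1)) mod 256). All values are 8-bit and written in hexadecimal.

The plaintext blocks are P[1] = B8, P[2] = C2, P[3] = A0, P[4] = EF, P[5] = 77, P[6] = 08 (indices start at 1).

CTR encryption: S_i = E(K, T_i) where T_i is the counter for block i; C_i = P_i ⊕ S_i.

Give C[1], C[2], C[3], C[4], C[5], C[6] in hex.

C[1] = 62, C[2] = 19, C[3] = 7C, C[4] = 32, C[5] = A9, C[6] = D7

C[1]: T = 60, S = E(K, T) = DA; B8 ⊕ DA = 62.
C[2]: T = 61, S = E(K, T) = DB; C2 ⊕ DB = 19.
C[3]: T = 62, S = E(K, T) = DC; A0 ⊕ DC = 7C.
C[4]: T = 63, S = E(K, T) = DD; EF ⊕ DD = 32.
C[5]: T = 64, S = E(K, T) = DE; 77 ⊕ DE = A9.
C[6]: T = 65, S = E(K, T) = DF; 08 ⊕ DF = D7.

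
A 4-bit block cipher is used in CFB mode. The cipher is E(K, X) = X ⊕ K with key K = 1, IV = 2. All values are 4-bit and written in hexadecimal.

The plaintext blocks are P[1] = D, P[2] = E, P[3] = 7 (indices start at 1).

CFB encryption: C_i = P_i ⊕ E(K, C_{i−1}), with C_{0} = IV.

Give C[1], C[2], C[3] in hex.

C[1] = E, C[2] = 1, C[3] = 7

C[1]: E(K, 2) = 3; D ⊕ 3 = E.
C[2]: E(K, E) = F; E ⊕ F = 1.
C[3]: E(K, 1) = 0; 7 ⊕ 0 = 7.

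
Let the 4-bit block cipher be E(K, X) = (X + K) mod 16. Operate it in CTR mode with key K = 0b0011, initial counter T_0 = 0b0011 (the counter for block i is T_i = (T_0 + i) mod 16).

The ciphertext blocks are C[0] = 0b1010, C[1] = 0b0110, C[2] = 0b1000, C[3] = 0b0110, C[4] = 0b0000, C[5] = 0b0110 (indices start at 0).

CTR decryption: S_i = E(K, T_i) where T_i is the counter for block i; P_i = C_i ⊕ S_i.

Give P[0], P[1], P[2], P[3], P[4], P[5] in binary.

P[0]: T = 0b0011, S = E(K, T) = 0b0110; 0b1010 ⊕ 0b0110 = 0b1100.
P[1]: T = 0b0100, S = E(K, T) = 0b0111; 0b0110 ⊕ 0b0111 = 0b0001.
P[2]: T = 0b0101, S = E(K, T) = 0b1000; 0b1000 ⊕ 0b1000 = 0b0000.
P[3]: T = 0b0110, S = E(K, T) = 0b1001; 0b0110 ⊕ 0b1001 = 0b1111.
P[4]: T = 0b0111, S = E(K, T) = 0b1010; 0b0000 ⊕ 0b1010 = 0b1010.
P[5]: T = 0b1000, S = E(K, T) = 0b1011; 0b0110 ⊕ 0b1011 = 0b1101.

P[0] = 0b1100, P[1] = 0b0001, P[2] = 0b0000, P[3] = 0b1111, P[4] = 0b1010, P[5] = 0b1101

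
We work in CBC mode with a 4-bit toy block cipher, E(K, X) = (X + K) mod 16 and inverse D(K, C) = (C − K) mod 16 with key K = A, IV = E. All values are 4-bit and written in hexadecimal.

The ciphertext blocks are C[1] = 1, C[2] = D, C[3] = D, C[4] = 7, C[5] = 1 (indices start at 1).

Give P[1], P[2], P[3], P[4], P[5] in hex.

CBC decryption: P_i = D(K, C_i) ⊕ C_{i−1}, with C_{0} = IV.
P[1]: D(K, 1) = 7; 7 ⊕ E = 9.
P[2]: D(K, D) = 3; 3 ⊕ 1 = 2.
P[3]: D(K, D) = 3; 3 ⊕ D = E.
P[4]: D(K, 7) = D; D ⊕ D = 0.
P[5]: D(K, 1) = 7; 7 ⊕ 7 = 0.

P[1] = 9, P[2] = 2, P[3] = E, P[4] = 0, P[5] = 0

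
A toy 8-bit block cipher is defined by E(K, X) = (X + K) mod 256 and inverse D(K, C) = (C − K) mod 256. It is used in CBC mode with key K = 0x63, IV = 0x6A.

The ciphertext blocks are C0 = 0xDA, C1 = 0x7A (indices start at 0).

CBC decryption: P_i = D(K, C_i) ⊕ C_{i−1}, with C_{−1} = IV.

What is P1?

P1: D(K, 0x7A) = 0x17; 0x17 ⊕ 0xDA = 0xCD.

P1 = 0xCD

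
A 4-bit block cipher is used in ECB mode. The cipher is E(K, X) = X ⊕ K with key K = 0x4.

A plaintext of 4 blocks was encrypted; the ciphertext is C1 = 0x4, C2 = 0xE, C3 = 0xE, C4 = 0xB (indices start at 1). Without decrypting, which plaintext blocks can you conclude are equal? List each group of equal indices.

ECB encrypts each block independently with the same key, so equal ciphertext blocks imply equal plaintext blocks.
C2 = C3 = 0xE, so P2 = P3.

P2 = P3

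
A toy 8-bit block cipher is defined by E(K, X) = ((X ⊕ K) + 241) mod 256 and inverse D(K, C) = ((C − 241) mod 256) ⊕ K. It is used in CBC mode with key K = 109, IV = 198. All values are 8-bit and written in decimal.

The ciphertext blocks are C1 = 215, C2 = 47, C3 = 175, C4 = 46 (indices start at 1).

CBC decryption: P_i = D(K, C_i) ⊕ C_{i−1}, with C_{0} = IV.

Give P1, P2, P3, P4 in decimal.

P1 = 77, P2 = 132, P3 = 252, P4 = 255

P1: D(K, 215) = 139; 139 ⊕ 198 = 77.
P2: D(K, 47) = 83; 83 ⊕ 215 = 132.
P3: D(K, 175) = 211; 211 ⊕ 47 = 252.
P4: D(K, 46) = 80; 80 ⊕ 175 = 255.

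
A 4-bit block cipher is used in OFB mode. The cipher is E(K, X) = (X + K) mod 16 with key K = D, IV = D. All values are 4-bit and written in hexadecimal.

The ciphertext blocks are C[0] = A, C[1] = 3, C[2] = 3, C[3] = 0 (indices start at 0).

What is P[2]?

P[2] = 7

OFB decryption: S_i = E(K, S_{i−1}) with S_{−1} = IV; P_i = C_i ⊕ S_i.
P[0]: S = E(K, D) = A; A ⊕ A = 0.
P[1]: S = E(K, A) = 7; 3 ⊕ 7 = 4.
P[2]: S = E(K, 7) = 4; 3 ⊕ 4 = 7.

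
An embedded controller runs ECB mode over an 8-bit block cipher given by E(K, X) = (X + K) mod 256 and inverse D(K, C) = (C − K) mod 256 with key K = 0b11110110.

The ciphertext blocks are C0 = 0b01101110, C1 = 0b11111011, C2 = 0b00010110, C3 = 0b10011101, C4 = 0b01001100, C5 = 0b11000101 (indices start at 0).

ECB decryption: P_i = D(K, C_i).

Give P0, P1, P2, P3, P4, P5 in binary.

P0 = 0b01111000, P1 = 0b00000101, P2 = 0b00100000, P3 = 0b10100111, P4 = 0b01010110, P5 = 0b11001111

P0: D(K, 0b01101110) = 0b01111000.
P1: D(K, 0b11111011) = 0b00000101.
P2: D(K, 0b00010110) = 0b00100000.
P3: D(K, 0b10011101) = 0b10100111.
P4: D(K, 0b01001100) = 0b01010110.
P5: D(K, 0b11000101) = 0b11001111.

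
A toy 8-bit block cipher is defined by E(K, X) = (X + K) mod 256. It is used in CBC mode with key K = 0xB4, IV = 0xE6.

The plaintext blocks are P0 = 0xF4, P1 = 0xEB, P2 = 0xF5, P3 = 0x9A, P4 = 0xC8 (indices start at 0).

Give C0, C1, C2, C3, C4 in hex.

CBC encryption: C_i = E(K, P_i ⊕ C_{i−1}), with C_{−1} = IV.
C0: P0 ⊕ 0xE6 = 0x12; E(K, 0x12) = 0xC6.
C1: P1 ⊕ 0xC6 = 0x2D; E(K, 0x2D) = 0xE1.
C2: P2 ⊕ 0xE1 = 0x14; E(K, 0x14) = 0xC8.
C3: P3 ⊕ 0xC8 = 0x52; E(K, 0x52) = 0x06.
C4: P4 ⊕ 0x06 = 0xCE; E(K, 0xCE) = 0x82.

C0 = 0xC6, C1 = 0xE1, C2 = 0xC8, C3 = 0x06, C4 = 0x82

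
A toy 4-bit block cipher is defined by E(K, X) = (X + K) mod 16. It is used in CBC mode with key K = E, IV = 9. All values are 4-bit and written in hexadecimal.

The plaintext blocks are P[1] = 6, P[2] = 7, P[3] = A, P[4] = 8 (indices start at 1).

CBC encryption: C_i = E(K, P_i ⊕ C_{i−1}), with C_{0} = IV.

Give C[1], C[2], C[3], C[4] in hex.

C[1]: P[1] ⊕ 9 = F; E(K, F) = D.
C[2]: P[2] ⊕ D = A; E(K, A) = 8.
C[3]: P[3] ⊕ 8 = 2; E(K, 2) = 0.
C[4]: P[4] ⊕ 0 = 8; E(K, 8) = 6.

C[1] = D, C[2] = 8, C[3] = 0, C[4] = 6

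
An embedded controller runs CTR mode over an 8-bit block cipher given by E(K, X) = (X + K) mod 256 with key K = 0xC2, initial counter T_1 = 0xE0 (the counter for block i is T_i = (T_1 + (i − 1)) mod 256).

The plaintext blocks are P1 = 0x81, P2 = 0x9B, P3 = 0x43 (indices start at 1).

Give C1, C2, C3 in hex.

C1 = 0x23, C2 = 0x38, C3 = 0xE7

CTR encryption: S_i = E(K, T_i) where T_i is the counter for block i; C_i = P_i ⊕ S_i.
C1: T = 0xE0, S = E(K, T) = 0xA2; 0x81 ⊕ 0xA2 = 0x23.
C2: T = 0xE1, S = E(K, T) = 0xA3; 0x9B ⊕ 0xA3 = 0x38.
C3: T = 0xE2, S = E(K, T) = 0xA4; 0x43 ⊕ 0xA4 = 0xE7.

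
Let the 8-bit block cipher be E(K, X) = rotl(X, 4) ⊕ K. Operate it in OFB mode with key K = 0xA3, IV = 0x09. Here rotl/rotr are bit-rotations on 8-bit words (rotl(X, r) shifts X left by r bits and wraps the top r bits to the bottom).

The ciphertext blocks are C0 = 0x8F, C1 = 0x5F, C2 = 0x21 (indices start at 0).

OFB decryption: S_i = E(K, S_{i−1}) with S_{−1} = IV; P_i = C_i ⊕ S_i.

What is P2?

P0: S = E(K, 0x09) = 0x33; 0x8F ⊕ 0x33 = 0xBC.
P1: S = E(K, 0x33) = 0x90; 0x5F ⊕ 0x90 = 0xCF.
P2: S = E(K, 0x90) = 0xAA; 0x21 ⊕ 0xAA = 0x8B.

P2 = 0x8B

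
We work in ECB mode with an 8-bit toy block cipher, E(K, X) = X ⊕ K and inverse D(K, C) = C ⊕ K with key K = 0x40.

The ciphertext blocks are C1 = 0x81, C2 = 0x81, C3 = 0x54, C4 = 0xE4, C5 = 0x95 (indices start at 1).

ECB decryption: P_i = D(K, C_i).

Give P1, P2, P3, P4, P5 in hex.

P1 = 0xC1, P2 = 0xC1, P3 = 0x14, P4 = 0xA4, P5 = 0xD5

P1: D(K, 0x81) = 0xC1.
P2: D(K, 0x81) = 0xC1.
P3: D(K, 0x54) = 0x14.
P4: D(K, 0xE4) = 0xA4.
P5: D(K, 0x95) = 0xD5.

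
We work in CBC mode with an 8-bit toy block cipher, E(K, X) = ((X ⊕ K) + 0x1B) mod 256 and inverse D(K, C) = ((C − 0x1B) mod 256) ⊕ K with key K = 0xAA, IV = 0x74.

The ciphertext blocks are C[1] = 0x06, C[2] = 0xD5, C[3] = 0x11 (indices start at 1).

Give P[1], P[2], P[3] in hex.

P[1] = 0x35, P[2] = 0x16, P[3] = 0x89

CBC decryption: P_i = D(K, C_i) ⊕ C_{i−1}, with C_{0} = IV.
P[1]: D(K, 0x06) = 0x41; 0x41 ⊕ 0x74 = 0x35.
P[2]: D(K, 0xD5) = 0x10; 0x10 ⊕ 0x06 = 0x16.
P[3]: D(K, 0x11) = 0x5C; 0x5C ⊕ 0xD5 = 0x89.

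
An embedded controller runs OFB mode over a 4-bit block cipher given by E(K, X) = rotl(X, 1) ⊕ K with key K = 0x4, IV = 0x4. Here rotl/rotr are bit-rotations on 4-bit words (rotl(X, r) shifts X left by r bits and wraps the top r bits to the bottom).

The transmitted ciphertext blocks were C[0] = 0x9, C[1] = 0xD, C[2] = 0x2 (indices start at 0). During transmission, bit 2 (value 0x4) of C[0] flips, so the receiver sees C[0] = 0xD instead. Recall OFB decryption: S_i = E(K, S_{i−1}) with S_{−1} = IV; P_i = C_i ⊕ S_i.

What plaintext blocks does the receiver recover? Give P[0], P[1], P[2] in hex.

Only C[0] changed, to 0xD. In OFB, a change in C_i flips the same bit in P_i only; the keystream is unaffected. Decrypting the received ciphertext:
P[0]: S = E(K, 0x4) = 0xC; 0xD ⊕ 0xC = 0x1.
P[1]: S = E(K, 0xC) = 0xD; 0xD ⊕ 0xD = 0x0.
P[2]: S = E(K, 0xD) = 0xF; 0x2 ⊕ 0xF = 0xD.
Blocks that differ from the original plaintext: P[0].

P[0] = 0x1, P[1] = 0x0, P[2] = 0xD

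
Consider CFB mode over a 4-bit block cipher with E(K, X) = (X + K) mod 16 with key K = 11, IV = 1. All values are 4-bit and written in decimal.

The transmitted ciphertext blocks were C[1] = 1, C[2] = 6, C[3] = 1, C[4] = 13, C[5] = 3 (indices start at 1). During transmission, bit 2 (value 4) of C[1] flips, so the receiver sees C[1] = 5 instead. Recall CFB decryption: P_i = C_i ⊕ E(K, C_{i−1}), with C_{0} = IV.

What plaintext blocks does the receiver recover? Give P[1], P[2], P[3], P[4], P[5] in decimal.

Only C[1] changed, to 5. In CFB, a change in C_i flips the same bit in P_i and garbles P_{i+1}. Decrypting the received ciphertext:
P[1]: E(K, 1) = 12; 5 ⊕ 12 = 9.
P[2]: E(K, 5) = 0; 6 ⊕ 0 = 6.
P[3]: E(K, 6) = 1; 1 ⊕ 1 = 0.
P[4]: E(K, 1) = 12; 13 ⊕ 12 = 1.
P[5]: E(K, 13) = 8; 3 ⊕ 8 = 11.
Blocks that differ from the original plaintext: P[1], P[2].

P[1] = 9, P[2] = 6, P[3] = 0, P[4] = 1, P[5] = 11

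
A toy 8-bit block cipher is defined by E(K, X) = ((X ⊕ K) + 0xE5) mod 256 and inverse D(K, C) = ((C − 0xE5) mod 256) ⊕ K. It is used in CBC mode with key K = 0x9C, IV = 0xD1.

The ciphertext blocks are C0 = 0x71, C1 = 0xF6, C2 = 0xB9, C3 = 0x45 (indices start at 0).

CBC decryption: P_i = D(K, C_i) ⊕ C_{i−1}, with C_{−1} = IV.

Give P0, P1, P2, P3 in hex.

P0 = 0xC1, P1 = 0xFC, P2 = 0xBE, P3 = 0x45

P0: D(K, 0x71) = 0x10; 0x10 ⊕ 0xD1 = 0xC1.
P1: D(K, 0xF6) = 0x8D; 0x8D ⊕ 0x71 = 0xFC.
P2: D(K, 0xB9) = 0x48; 0x48 ⊕ 0xF6 = 0xBE.
P3: D(K, 0x45) = 0xFC; 0xFC ⊕ 0xB9 = 0x45.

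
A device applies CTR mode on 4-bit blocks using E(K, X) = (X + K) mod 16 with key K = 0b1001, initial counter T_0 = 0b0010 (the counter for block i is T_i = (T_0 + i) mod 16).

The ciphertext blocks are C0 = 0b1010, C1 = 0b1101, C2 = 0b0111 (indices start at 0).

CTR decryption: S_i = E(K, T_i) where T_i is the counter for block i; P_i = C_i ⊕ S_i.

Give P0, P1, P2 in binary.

P0 = 0b0001, P1 = 0b0001, P2 = 0b1010

P0: T = 0b0010, S = E(K, T) = 0b1011; 0b1010 ⊕ 0b1011 = 0b0001.
P1: T = 0b0011, S = E(K, T) = 0b1100; 0b1101 ⊕ 0b1100 = 0b0001.
P2: T = 0b0100, S = E(K, T) = 0b1101; 0b0111 ⊕ 0b1101 = 0b1010.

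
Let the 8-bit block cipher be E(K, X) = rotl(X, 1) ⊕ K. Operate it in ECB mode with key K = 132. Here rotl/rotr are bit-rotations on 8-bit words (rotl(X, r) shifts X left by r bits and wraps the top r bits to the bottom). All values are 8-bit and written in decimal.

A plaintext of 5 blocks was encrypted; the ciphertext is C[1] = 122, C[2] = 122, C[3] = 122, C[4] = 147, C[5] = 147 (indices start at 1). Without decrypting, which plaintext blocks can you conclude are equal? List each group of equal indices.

ECB encrypts each block independently with the same key, so equal ciphertext blocks imply equal plaintext blocks.
C[1] = C[2] = C[3] = 122, so P[1] = P[2] = P[3].
C[4] = C[5] = 147, so P[4] = P[5].

P[1] = P[2] = P[3]; P[4] = P[5]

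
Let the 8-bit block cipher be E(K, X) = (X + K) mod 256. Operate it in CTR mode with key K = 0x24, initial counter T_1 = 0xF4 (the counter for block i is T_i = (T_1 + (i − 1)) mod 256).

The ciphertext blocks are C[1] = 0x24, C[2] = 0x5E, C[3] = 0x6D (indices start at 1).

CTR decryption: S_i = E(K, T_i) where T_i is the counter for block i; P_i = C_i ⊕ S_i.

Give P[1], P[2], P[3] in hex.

P[1]: T = 0xF4, S = E(K, T) = 0x18; 0x24 ⊕ 0x18 = 0x3C.
P[2]: T = 0xF5, S = E(K, T) = 0x19; 0x5E ⊕ 0x19 = 0x47.
P[3]: T = 0xF6, S = E(K, T) = 0x1A; 0x6D ⊕ 0x1A = 0x77.

P[1] = 0x3C, P[2] = 0x47, P[3] = 0x77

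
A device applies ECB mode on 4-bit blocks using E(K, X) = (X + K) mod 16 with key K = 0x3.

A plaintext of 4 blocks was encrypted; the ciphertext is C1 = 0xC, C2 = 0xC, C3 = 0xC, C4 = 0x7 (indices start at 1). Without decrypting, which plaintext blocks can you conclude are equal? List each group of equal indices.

ECB encrypts each block independently with the same key, so equal ciphertext blocks imply equal plaintext blocks.
C1 = C2 = C3 = 0xC, so P1 = P2 = P3.

P1 = P2 = P3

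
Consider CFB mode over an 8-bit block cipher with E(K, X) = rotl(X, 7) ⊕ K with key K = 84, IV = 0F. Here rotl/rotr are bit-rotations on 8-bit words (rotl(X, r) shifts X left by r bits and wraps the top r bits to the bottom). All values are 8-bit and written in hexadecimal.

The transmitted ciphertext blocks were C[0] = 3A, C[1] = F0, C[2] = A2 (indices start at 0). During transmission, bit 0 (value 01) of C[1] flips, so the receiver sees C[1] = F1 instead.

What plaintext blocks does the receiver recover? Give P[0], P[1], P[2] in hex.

P[0] = 39, P[1] = 68, P[2] = DE

CFB decryption: P_i = C_i ⊕ E(K, C_{i−1}), with C_{−1} = IV.
Only C[1] changed, to F1. In CFB, a change in C_i flips the same bit in P_i and garbles P_{i+1}. Decrypting the received ciphertext:
P[0]: E(K, 0F) = 03; 3A ⊕ 03 = 39.
P[1]: E(K, 3A) = 99; F1 ⊕ 99 = 68.
P[2]: E(K, F1) = 7C; A2 ⊕ 7C = DE.
Blocks that differ from the original plaintext: P[1], P[2].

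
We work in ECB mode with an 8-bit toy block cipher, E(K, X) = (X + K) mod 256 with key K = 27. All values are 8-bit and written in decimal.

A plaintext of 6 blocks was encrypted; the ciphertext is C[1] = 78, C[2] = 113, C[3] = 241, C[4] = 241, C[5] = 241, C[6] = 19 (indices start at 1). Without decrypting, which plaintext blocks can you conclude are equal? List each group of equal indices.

P[3] = P[4] = P[5]

ECB encrypts each block independently with the same key, so equal ciphertext blocks imply equal plaintext blocks.
C[3] = C[4] = C[5] = 241, so P[3] = P[4] = P[5].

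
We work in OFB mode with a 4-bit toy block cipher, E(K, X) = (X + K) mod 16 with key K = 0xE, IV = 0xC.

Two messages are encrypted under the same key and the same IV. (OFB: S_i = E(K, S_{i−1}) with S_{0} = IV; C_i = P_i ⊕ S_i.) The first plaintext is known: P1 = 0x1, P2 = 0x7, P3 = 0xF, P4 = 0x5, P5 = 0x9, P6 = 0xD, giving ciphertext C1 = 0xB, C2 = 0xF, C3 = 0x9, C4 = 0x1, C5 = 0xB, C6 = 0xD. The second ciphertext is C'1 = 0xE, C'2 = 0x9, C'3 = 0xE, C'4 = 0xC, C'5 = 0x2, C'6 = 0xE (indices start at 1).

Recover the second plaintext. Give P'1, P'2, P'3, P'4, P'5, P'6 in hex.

P'1 = 0x4, P'2 = 0x1, P'3 = 0x8, P'4 = 0x8, P'5 = 0x0, P'6 = 0xE

In OFB with a reused IV, both messages share the same keystream S_i, so C_i ⊕ C'_i = P_i ⊕ P'_i and thus P'_i = P_i ⊕ C_i ⊕ C'_i.
P'1: 0x1 ⊕ 0xB ⊕ 0xE = 0x4.
P'2: 0x7 ⊕ 0xF ⊕ 0x9 = 0x1.
P'3: 0xF ⊕ 0x9 ⊕ 0xE = 0x8.
P'4: 0x5 ⊕ 0x1 ⊕ 0xC = 0x8.
P'5: 0x9 ⊕ 0xB ⊕ 0x2 = 0x0.
P'6: 0xD ⊕ 0xD ⊕ 0xE = 0xE.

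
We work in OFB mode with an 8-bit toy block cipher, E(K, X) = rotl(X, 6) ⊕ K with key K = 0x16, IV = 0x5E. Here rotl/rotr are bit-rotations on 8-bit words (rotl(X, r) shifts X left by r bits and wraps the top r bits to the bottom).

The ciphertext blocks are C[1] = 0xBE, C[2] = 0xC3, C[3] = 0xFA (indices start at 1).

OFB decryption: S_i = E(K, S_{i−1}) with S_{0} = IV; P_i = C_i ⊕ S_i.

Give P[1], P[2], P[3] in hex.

P[1]: S = E(K, 0x5E) = 0x81; 0xBE ⊕ 0x81 = 0x3F.
P[2]: S = E(K, 0x81) = 0x76; 0xC3 ⊕ 0x76 = 0xB5.
P[3]: S = E(K, 0x76) = 0x8B; 0xFA ⊕ 0x8B = 0x71.

P[1] = 0x3F, P[2] = 0xB5, P[3] = 0x71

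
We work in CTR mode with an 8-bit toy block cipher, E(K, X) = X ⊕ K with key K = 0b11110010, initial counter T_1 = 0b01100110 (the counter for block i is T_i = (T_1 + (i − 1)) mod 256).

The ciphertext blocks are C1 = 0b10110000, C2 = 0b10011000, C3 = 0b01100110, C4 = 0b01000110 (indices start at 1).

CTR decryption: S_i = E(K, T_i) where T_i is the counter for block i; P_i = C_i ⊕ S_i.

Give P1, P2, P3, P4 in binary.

P1 = 0b00100100, P2 = 0b00001101, P3 = 0b11111100, P4 = 0b11011101

P1: T = 0b01100110, S = E(K, T) = 0b10010100; 0b10110000 ⊕ 0b10010100 = 0b00100100.
P2: T = 0b01100111, S = E(K, T) = 0b10010101; 0b10011000 ⊕ 0b10010101 = 0b00001101.
P3: T = 0b01101000, S = E(K, T) = 0b10011010; 0b01100110 ⊕ 0b10011010 = 0b11111100.
P4: T = 0b01101001, S = E(K, T) = 0b10011011; 0b01000110 ⊕ 0b10011011 = 0b11011101.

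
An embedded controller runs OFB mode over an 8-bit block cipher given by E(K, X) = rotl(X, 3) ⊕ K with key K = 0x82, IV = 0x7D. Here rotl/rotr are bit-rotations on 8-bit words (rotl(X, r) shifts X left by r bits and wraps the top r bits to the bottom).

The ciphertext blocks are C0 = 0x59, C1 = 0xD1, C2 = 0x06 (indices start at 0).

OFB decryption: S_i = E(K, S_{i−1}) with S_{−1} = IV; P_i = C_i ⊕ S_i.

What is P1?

P0: S = E(K, 0x7D) = 0x69; 0x59 ⊕ 0x69 = 0x30.
P1: S = E(K, 0x69) = 0xC9; 0xD1 ⊕ 0xC9 = 0x18.

P1 = 0x18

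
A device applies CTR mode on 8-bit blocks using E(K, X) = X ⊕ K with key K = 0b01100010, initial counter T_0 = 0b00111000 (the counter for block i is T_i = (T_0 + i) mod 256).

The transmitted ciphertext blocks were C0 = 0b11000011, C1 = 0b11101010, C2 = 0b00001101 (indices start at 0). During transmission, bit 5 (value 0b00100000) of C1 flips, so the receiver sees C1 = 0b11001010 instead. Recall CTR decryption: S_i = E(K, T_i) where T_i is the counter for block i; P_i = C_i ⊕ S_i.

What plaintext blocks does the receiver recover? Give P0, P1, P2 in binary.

P0 = 0b10011001, P1 = 0b10010001, P2 = 0b01010101

Only C1 changed, to 0b11001010. In CTR, a change in C_i flips the same bit in P_i only; the keystream is unaffected. Decrypting the received ciphertext:
P0: T = 0b00111000, S = E(K, T) = 0b01011010; 0b11000011 ⊕ 0b01011010 = 0b10011001.
P1: T = 0b00111001, S = E(K, T) = 0b01011011; 0b11001010 ⊕ 0b01011011 = 0b10010001.
P2: T = 0b00111010, S = E(K, T) = 0b01011000; 0b00001101 ⊕ 0b01011000 = 0b01010101.
Blocks that differ from the original plaintext: P1.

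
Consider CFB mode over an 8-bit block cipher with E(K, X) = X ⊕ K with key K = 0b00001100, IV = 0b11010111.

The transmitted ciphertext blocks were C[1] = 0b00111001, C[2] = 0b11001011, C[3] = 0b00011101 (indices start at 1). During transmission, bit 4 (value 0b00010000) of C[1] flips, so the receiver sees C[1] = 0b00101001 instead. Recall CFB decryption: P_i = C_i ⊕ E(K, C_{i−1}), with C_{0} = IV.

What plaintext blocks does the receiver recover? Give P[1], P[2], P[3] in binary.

P[1] = 0b11110010, P[2] = 0b11101110, P[3] = 0b11011010

Only C[1] changed, to 0b00101001. In CFB, a change in C_i flips the same bit in P_i and garbles P_{i+1}. Decrypting the received ciphertext:
P[1]: E(K, 0b11010111) = 0b11011011; 0b00101001 ⊕ 0b11011011 = 0b11110010.
P[2]: E(K, 0b00101001) = 0b00100101; 0b11001011 ⊕ 0b00100101 = 0b11101110.
P[3]: E(K, 0b11001011) = 0b11000111; 0b00011101 ⊕ 0b11000111 = 0b11011010.
Blocks that differ from the original plaintext: P[1], P[2].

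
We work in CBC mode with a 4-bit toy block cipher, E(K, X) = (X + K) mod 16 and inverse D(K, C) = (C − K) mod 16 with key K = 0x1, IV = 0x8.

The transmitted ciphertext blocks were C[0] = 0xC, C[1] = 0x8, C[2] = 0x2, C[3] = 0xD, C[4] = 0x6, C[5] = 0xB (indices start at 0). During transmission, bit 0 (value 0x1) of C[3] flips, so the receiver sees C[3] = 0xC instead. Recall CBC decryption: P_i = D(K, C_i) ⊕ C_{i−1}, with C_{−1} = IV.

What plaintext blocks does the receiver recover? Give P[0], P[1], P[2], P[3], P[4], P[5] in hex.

P[0] = 0x3, P[1] = 0xB, P[2] = 0x9, P[3] = 0x9, P[4] = 0x9, P[5] = 0xC

Only C[3] changed, to 0xC. In CBC, a change in C_i garbles P_i and flips the same bit in P_{i+1}. Decrypting the received ciphertext:
P[0]: D(K, 0xC) = 0xB; 0xB ⊕ 0x8 = 0x3.
P[1]: D(K, 0x8) = 0x7; 0x7 ⊕ 0xC = 0xB.
P[2]: D(K, 0x2) = 0x1; 0x1 ⊕ 0x8 = 0x9.
P[3]: D(K, 0xC) = 0xB; 0xB ⊕ 0x2 = 0x9.
P[4]: D(K, 0x6) = 0x5; 0x5 ⊕ 0xC = 0x9.
P[5]: D(K, 0xB) = 0xA; 0xA ⊕ 0x6 = 0xC.
Blocks that differ from the original plaintext: P[3], P[4].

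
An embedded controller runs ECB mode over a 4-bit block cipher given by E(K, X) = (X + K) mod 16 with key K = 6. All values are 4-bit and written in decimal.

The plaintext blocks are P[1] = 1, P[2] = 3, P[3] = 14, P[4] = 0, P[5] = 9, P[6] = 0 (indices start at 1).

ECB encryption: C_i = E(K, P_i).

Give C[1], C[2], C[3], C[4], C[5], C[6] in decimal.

C[1] = 7, C[2] = 9, C[3] = 4, C[4] = 6, C[5] = 15, C[6] = 6

C[1]: E(K, 1) = 7.
C[2]: E(K, 3) = 9.
C[3]: E(K, 14) = 4.
C[4]: E(K, 0) = 6.
C[5]: E(K, 9) = 15.
C[6]: E(K, 0) = 6.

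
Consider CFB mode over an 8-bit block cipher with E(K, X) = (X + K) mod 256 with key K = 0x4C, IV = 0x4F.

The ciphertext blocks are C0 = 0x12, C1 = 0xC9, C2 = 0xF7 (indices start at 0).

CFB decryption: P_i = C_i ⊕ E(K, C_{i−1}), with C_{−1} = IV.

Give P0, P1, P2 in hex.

P0 = 0x89, P1 = 0x97, P2 = 0xE2

P0: E(K, 0x4F) = 0x9B; 0x12 ⊕ 0x9B = 0x89.
P1: E(K, 0x12) = 0x5E; 0xC9 ⊕ 0x5E = 0x97.
P2: E(K, 0xC9) = 0x15; 0xF7 ⊕ 0x15 = 0xE2.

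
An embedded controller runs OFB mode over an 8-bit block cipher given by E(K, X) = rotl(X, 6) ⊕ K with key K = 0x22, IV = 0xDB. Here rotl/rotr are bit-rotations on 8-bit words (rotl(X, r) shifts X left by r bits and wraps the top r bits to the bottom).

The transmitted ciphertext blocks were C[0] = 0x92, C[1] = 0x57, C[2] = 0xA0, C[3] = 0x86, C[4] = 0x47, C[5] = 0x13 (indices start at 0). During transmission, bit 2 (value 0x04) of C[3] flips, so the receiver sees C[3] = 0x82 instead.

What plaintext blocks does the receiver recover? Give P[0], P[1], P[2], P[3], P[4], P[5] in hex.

P[0] = 0x46, P[1] = 0x40, P[2] = 0x47, P[3] = 0x59, P[4] = 0x93, P[5] = 0x04

OFB decryption: S_i = E(K, S_{i−1}) with S_{−1} = IV; P_i = C_i ⊕ S_i.
Only C[3] changed, to 0x82. In OFB, a change in C_i flips the same bit in P_i only; the keystream is unaffected. Decrypting the received ciphertext:
P[0]: S = E(K, 0xDB) = 0xD4; 0x92 ⊕ 0xD4 = 0x46.
P[1]: S = E(K, 0xD4) = 0x17; 0x57 ⊕ 0x17 = 0x40.
P[2]: S = E(K, 0x17) = 0xE7; 0xA0 ⊕ 0xE7 = 0x47.
P[3]: S = E(K, 0xE7) = 0xDB; 0x82 ⊕ 0xDB = 0x59.
P[4]: S = E(K, 0xDB) = 0xD4; 0x47 ⊕ 0xD4 = 0x93.
P[5]: S = E(K, 0xD4) = 0x17; 0x13 ⊕ 0x17 = 0x04.
Blocks that differ from the original plaintext: P[3].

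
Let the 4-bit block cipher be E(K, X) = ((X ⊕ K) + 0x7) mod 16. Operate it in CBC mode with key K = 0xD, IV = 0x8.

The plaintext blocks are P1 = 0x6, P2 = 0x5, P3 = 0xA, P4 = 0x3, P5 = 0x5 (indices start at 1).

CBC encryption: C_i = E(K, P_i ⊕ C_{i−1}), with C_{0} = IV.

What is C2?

C1: P1 ⊕ 0x8 = 0xE; E(K, 0xE) = 0xA.
C2: P2 ⊕ 0xA = 0xF; E(K, 0xF) = 0x9.

C2 = 0x9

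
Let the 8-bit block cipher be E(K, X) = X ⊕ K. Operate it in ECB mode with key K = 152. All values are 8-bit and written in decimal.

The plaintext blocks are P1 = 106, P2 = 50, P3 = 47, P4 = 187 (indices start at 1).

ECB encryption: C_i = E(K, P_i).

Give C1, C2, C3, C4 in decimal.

C1: E(K, 106) = 242.
C2: E(K, 50) = 170.
C3: E(K, 47) = 183.
C4: E(K, 187) = 35.

C1 = 242, C2 = 170, C3 = 183, C4 = 35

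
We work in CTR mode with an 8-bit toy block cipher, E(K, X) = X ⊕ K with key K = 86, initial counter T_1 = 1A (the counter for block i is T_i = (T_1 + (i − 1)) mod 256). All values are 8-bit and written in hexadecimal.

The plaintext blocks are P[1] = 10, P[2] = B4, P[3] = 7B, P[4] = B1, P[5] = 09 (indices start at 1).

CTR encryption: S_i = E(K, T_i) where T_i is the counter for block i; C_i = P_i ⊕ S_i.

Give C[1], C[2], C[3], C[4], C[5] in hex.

C[1] = 8C, C[2] = 29, C[3] = E1, C[4] = 2A, C[5] = 91

C[1]: T = 1A, S = E(K, T) = 9C; 10 ⊕ 9C = 8C.
C[2]: T = 1B, S = E(K, T) = 9D; B4 ⊕ 9D = 29.
C[3]: T = 1C, S = E(K, T) = 9A; 7B ⊕ 9A = E1.
C[4]: T = 1D, S = E(K, T) = 9B; B1 ⊕ 9B = 2A.
C[5]: T = 1E, S = E(K, T) = 98; 09 ⊕ 98 = 91.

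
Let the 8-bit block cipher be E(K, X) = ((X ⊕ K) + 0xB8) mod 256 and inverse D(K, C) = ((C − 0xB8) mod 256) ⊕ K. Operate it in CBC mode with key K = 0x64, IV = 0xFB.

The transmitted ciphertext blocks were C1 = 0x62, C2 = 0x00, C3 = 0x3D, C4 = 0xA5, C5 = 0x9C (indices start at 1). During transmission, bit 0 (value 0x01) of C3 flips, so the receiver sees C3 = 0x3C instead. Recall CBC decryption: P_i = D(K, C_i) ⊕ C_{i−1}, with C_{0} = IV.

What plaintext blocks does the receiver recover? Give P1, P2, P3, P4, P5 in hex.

Only C3 changed, to 0x3C. In CBC, a change in C_i garbles P_i and flips the same bit in P_{i+1}. Decrypting the received ciphertext:
P1: D(K, 0x62) = 0xCE; 0xCE ⊕ 0xFB = 0x35.
P2: D(K, 0x00) = 0x2C; 0x2C ⊕ 0x62 = 0x4E.
P3: D(K, 0x3C) = 0xE0; 0xE0 ⊕ 0x00 = 0xE0.
P4: D(K, 0xA5) = 0x89; 0x89 ⊕ 0x3C = 0xB5.
P5: D(K, 0x9C) = 0x80; 0x80 ⊕ 0xA5 = 0x25.
Blocks that differ from the original plaintext: P3, P4.

P1 = 0x35, P2 = 0x4E, P3 = 0xE0, P4 = 0xB5, P5 = 0x25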